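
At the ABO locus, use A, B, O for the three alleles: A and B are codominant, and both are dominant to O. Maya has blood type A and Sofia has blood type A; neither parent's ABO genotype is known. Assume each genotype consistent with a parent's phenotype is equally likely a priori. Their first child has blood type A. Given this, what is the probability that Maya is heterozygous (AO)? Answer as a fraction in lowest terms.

7/15

Possible genotypes: Maya ∈ {AA, AO}; Sofia ∈ {AA, AO}.
Weight each parental genotype pair by prior × P(type-A child):
  AA × AA: posterior weight 4/15.
  AA × AO: posterior weight 4/15.
  AO × AA: posterior weight 4/15.
  AO × AO: posterior weight 1/5.
Sum the posterior weight over pairs where Maya is AO: 7/15.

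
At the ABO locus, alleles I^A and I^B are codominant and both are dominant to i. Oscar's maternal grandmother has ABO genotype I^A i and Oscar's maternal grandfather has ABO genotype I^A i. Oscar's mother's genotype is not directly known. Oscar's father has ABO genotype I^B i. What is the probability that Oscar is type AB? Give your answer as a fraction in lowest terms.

Oscar's mother's ABO genotype from I^A i × I^A i: 1/4 I^A I^A, 1/2 I^A i, 1/4 i i.
Crossing each possibility with the father I^B i and summing P(type AB): 1/4·1/2 + 1/2·1/4 + 1/4·0 = 1/4.

1/4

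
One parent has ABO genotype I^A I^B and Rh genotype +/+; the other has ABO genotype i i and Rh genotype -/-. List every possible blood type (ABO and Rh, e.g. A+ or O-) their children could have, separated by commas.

Gametes from I^A I^B × i i give offspring ABO genotypes I^A i, I^B i, i.e. phenotypes A, B.
Rh cross +/+ × -/- → phenotypes Rh+.
Combining independently: A+, B+.

A+, B+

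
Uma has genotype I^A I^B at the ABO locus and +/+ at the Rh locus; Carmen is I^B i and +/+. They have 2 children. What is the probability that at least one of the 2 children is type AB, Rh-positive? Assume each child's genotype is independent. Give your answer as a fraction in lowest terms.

ABO cross I^A I^B × I^B i → 1/4 A, 1/2 B, 1/4 AB.
Rh cross +/+ × +/+ → 1 Rh+; so P(type AB, Rh-positive) = 1/4 × 1 = 1/4 per child.
P(none) = (3/4)^2 = 9/16; P(at least one) = 1 − 9/16 = 7/16.

7/16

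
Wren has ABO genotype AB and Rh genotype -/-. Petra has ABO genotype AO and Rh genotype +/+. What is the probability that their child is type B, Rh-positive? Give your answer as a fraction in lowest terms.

ABO cross AB × AO → offspring phenotypes: 1/2 A, 1/4 B, 1/4 AB.
Rh cross -/- × +/+ → 1 Rh+.
Independent loci: P(type B, Rh-positive) = 1/4 × 1 = 1/4.

1/4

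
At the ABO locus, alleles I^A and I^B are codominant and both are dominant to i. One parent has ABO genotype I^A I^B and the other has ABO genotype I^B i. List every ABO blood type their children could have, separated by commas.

A, B, AB

Gametes from I^A I^B × I^B i give offspring ABO genotypes I^A I^B, I^A i, I^B I^B, I^B i, i.e. phenotypes A, B, AB.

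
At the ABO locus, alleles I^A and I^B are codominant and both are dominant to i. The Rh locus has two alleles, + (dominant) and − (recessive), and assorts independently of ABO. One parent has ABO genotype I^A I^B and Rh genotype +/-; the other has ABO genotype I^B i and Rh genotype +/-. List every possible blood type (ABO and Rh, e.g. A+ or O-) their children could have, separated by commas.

Gametes from I^A I^B × I^B i give offspring ABO genotypes I^A I^B, I^A i, I^B I^B, I^B i, i.e. phenotypes A, B, AB.
Rh cross +/- × +/- → phenotypes Rh+, Rh-.
Combining independently: A+, A-, B+, B-, AB+, AB-.

A+, A-, B+, B-, AB+, AB-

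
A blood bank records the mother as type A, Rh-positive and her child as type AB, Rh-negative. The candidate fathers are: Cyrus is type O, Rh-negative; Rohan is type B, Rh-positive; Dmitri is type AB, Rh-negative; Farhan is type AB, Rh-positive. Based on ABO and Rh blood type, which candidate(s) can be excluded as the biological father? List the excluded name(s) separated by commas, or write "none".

Cyrus

A candidate is excluded only if no genotype consistent with his phenotype could produce a type AB, Rh-negative child with a type A, Rh-positive mother.
Cyrus (type O, Rh-): no genotype consistent with that phenotype can produce a type-AB Rh- child with a type-A mother.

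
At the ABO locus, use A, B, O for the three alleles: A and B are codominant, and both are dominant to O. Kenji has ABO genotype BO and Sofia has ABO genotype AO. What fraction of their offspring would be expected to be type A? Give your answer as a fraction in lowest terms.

1/4

ABO cross BO × AO → offspring phenotypes: 1/4 O, 1/4 A, 1/4 B, 1/4 AB.
So P(type A) = 1/4.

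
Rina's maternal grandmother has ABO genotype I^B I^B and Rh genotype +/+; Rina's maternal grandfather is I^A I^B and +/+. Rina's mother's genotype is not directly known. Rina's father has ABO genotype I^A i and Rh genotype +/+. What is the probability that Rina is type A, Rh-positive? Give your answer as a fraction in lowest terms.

1/4

Rina's mother's ABO genotype from I^B I^B × I^A I^B: 1/2 I^A I^B, 1/2 I^B I^B.
Crossing each possibility with the father I^A i and summing P(type A): 1/2·1/2 + 1/2·0 = 1/4.
Similarly for Rh via the mother's Rh distribution: P(Rh+) = 1.
Independent loci: 1/4 × 1 = 1/4.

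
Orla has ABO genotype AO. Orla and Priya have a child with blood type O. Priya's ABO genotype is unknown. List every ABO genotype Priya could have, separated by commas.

AO, BO, OO

For each candidate genotype of Priya, check whether crossing it with AO can produce every observed child phenotype.
  AA → possible child types {A} ✗
  AB → possible child types {A, B, AB} ✗
  AO → possible child types {O, A} ✓
  BB → possible child types {B, AB} ✗
  BO → possible child types {O, A, B, AB} ✓
  OO → possible child types {O, A} ✓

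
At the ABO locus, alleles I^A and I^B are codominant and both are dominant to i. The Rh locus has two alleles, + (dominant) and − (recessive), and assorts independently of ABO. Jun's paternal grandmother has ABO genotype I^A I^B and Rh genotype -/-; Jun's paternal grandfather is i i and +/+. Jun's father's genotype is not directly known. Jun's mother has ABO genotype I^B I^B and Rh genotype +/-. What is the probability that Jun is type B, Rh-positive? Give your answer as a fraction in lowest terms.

9/16

Jun's father's ABO genotype from I^A I^B × i i: 1/2 I^A i, 1/2 I^B i.
Crossing each possibility with the mother I^B I^B and summing P(type B): 1/2·1/2 + 1/2·1 = 3/4.
Similarly for Rh via the father's Rh distribution: P(Rh+) = 3/4.
Independent loci: 3/4 × 3/4 = 9/16.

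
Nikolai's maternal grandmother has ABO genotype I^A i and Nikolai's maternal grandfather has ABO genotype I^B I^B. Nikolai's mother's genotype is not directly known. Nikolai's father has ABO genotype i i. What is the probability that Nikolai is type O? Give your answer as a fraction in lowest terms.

1/4

Nikolai's mother's ABO genotype from I^A i × I^B I^B: 1/2 I^A I^B, 1/2 I^B i.
Crossing each possibility with the father i i and summing P(type O): 1/2·0 + 1/2·1/2 = 1/4.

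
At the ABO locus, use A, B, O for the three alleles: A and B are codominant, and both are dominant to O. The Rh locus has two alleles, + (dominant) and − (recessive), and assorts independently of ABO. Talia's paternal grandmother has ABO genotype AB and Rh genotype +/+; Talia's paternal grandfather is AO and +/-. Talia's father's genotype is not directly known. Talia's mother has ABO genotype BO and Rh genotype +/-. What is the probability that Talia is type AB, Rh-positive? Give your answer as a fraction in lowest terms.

Talia's father's ABO genotype from AB × AO: 1/4 AA, 1/4 AB, 1/4 AO, 1/4 BO.
Crossing each possibility with the mother BO and summing P(type AB): 1/4·1/2 + 1/4·1/4 + 1/4·1/4 + 1/4·0 = 1/4.
Similarly for Rh via the father's Rh distribution: P(Rh+) = 7/8.
Independent loci: 1/4 × 7/8 = 7/32.

7/32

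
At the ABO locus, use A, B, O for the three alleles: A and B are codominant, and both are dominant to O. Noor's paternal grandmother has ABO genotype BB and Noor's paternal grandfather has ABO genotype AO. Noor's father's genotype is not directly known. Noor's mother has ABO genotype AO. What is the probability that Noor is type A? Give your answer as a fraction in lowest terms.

Noor's father's ABO genotype from BB × AO: 1/2 AB, 1/2 BO.
Crossing each possibility with the mother AO and summing P(type A): 1/2·1/2 + 1/2·1/4 = 3/8.

3/8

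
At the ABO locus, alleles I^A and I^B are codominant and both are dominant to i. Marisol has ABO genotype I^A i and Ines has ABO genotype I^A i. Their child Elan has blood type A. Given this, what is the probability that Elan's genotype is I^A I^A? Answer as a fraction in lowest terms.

Cross I^A i × I^A i → 1/4 I^A I^A, 1/2 I^A i, 1/4 i i.
Type-A genotypes among offspring: I^A I^A (1/4), I^A i (1/2); total 3/4.
P(I^A I^A | type A) = (1/4) / (3/4) = 1/3.

1/3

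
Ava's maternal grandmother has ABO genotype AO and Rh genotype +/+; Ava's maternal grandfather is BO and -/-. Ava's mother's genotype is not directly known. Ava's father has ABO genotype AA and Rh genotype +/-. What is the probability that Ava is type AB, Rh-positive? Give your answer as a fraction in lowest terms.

3/16

Ava's mother's ABO genotype from AO × BO: 1/4 AB, 1/4 AO, 1/4 BO, 1/4 OO.
Crossing each possibility with the father AA and summing P(type AB): 1/4·1/2 + 1/4·0 + 1/4·1/2 + 1/4·0 = 1/4.
Similarly for Rh via the mother's Rh distribution: P(Rh+) = 3/4.
Independent loci: 1/4 × 3/4 = 3/16.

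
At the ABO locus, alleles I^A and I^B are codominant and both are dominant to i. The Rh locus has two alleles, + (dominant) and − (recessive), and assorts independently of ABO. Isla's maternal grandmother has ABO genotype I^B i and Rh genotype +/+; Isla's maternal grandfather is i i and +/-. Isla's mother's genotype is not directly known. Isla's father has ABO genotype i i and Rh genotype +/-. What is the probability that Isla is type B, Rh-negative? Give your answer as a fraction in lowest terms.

Isla's mother's ABO genotype from I^B i × i i: 1/2 I^B i, 1/2 i i.
Crossing each possibility with the father i i and summing P(type B): 1/2·1/2 + 1/2·0 = 1/4.
Similarly for Rh via the mother's Rh distribution: P(Rh-) = 1/8.
Independent loci: 1/4 × 1/8 = 1/32.

1/32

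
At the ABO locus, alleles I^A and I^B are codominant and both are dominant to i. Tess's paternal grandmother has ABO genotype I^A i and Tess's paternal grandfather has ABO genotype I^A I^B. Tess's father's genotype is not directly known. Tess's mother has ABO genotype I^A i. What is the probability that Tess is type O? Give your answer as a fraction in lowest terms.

Tess's father's ABO genotype from I^A i × I^A I^B: 1/4 I^A I^A, 1/4 I^A I^B, 1/4 I^A i, 1/4 I^B i.
Crossing each possibility with the mother I^A i and summing P(type O): 1/4·0 + 1/4·0 + 1/4·1/4 + 1/4·1/4 = 1/8.

1/8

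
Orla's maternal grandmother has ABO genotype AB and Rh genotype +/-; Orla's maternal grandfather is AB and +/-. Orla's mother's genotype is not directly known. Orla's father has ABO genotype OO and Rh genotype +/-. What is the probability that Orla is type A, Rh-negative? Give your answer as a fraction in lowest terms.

Orla's mother's ABO genotype from AB × AB: 1/4 AA, 1/2 AB, 1/4 BB.
Crossing each possibility with the father OO and summing P(type A): 1/4·1 + 1/2·1/2 + 1/4·0 = 1/2.
Similarly for Rh via the mother's Rh distribution: P(Rh-) = 1/4.
Independent loci: 1/2 × 1/4 = 1/8.

1/8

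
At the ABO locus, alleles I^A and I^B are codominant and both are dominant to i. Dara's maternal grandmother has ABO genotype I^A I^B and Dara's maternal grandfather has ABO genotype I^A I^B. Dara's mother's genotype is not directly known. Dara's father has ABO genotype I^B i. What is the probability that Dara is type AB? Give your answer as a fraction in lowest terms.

1/4

Dara's mother's ABO genotype from I^A I^B × I^A I^B: 1/4 I^A I^A, 1/2 I^A I^B, 1/4 I^B I^B.
Crossing each possibility with the father I^B i and summing P(type AB): 1/4·1/2 + 1/2·1/4 + 1/4·0 = 1/4.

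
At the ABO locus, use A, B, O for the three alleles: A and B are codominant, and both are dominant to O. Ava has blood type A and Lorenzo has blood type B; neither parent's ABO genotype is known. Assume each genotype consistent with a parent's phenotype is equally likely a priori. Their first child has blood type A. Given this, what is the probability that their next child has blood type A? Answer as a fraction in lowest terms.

Possible genotypes: Ava ∈ {AA, AO}; Lorenzo ∈ {BB, BO}.
Weight each parental genotype pair by prior × P(type-A child):
  AA × BO: posterior weight 2/3; P(next child type A) = 1/2.
  AO × BO: posterior weight 1/3; P(next child type A) = 1/4.
Weighted sum = 5/12.

5/12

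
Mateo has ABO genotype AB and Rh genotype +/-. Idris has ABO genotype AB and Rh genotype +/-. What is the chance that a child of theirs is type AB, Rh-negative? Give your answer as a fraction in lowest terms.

1/8

ABO cross AB × AB → offspring phenotypes: 1/4 A, 1/4 B, 1/2 AB.
Rh cross +/- × +/- → 3/4 Rh+, 1/4 Rh-.
Independent loci: P(type AB, Rh-negative) = 1/2 × 1/4 = 1/8.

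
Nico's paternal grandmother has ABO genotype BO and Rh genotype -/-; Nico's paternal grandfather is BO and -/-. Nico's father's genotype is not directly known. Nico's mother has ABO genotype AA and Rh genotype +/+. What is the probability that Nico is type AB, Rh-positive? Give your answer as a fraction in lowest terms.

Nico's father's ABO genotype from BO × BO: 1/4 BB, 1/2 BO, 1/4 OO.
Crossing each possibility with the mother AA and summing P(type AB): 1/4·1 + 1/2·1/2 + 1/4·0 = 1/2.
Similarly for Rh via the father's Rh distribution: P(Rh+) = 1.
Independent loci: 1/2 × 1 = 1/2.

1/2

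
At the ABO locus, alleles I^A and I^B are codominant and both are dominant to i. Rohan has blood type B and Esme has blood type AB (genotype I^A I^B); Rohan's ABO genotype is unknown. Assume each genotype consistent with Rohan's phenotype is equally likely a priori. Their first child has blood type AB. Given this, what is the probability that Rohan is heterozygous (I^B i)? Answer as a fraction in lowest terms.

Possible genotypes: Rohan ∈ {I^B I^B, I^B i}; Esme ∈ {I^A I^B}.
Weight each parental genotype pair by prior × P(type-AB child):
  I^B I^B × I^A I^B: posterior weight 2/3.
  I^B i × I^A I^B: posterior weight 1/3.
Sum the posterior weight over pairs where Rohan is I^B i: 1/3.

1/3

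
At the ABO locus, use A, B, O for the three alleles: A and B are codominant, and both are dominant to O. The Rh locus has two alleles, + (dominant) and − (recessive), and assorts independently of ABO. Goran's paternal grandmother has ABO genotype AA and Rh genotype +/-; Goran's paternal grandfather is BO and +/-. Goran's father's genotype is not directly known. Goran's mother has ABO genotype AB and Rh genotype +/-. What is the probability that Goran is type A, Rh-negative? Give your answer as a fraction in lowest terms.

Goran's father's ABO genotype from AA × BO: 1/2 AB, 1/2 AO.
Crossing each possibility with the mother AB and summing P(type A): 1/2·1/4 + 1/2·1/2 = 3/8.
Similarly for Rh via the father's Rh distribution: P(Rh-) = 1/4.
Independent loci: 3/8 × 1/4 = 3/32.

3/32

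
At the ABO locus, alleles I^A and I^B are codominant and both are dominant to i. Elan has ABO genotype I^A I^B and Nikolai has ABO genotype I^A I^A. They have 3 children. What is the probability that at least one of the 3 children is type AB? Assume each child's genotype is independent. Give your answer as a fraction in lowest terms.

ABO cross I^A I^B × I^A I^A → 1/2 A, 1/2 AB.
So P(type AB) = 1/2 per child.
P(none) = (1/2)^3 = 1/8; P(at least one) = 1 − 1/8 = 7/8.

7/8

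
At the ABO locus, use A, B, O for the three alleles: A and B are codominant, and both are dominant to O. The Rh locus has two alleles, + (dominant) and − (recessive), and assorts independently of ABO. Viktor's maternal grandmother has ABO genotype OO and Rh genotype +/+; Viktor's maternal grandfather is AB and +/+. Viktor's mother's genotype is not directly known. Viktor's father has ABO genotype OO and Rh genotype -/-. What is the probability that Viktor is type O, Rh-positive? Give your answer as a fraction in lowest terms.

Viktor's mother's ABO genotype from OO × AB: 1/2 AO, 1/2 BO.
Crossing each possibility with the father OO and summing P(type O): 1/2·1/2 + 1/2·1/2 = 1/2.
Similarly for Rh via the mother's Rh distribution: P(Rh+) = 1.
Independent loci: 1/2 × 1 = 1/2.

1/2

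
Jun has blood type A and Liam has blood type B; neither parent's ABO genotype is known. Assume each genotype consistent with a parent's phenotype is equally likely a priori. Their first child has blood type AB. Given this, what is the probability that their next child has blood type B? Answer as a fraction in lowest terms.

Possible genotypes: Jun ∈ {AA, AO}; Liam ∈ {BB, BO}.
Weight each parental genotype pair by prior × P(type-AB child):
  AA × BB: posterior weight 4/9; P(next child type B) = 0.
  AA × BO: posterior weight 2/9; P(next child type B) = 0.
  AO × BB: posterior weight 2/9; P(next child type B) = 1/2.
  AO × BO: posterior weight 1/9; P(next child type B) = 1/4.
Weighted sum = 5/36.

5/36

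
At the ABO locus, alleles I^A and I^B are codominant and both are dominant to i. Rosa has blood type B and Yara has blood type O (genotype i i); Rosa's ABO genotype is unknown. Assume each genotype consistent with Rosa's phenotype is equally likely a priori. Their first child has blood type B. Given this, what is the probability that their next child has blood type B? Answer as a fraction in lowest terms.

5/6

Possible genotypes: Rosa ∈ {I^B I^B, I^B i}; Yara ∈ {i i}.
Weight each parental genotype pair by prior × P(type-B child):
  I^B I^B × i i: posterior weight 2/3; P(next child type B) = 1.
  I^B i × i i: posterior weight 1/3; P(next child type B) = 1/2.
Weighted sum = 5/6.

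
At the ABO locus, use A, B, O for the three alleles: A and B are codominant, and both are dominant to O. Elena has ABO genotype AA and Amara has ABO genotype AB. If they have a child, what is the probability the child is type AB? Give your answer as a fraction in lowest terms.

1/2

ABO cross AA × AB → offspring phenotypes: 1/2 A, 1/2 AB.
So P(type AB) = 1/2.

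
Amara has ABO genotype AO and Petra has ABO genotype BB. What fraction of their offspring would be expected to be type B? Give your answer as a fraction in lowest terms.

1/2

ABO cross AO × BB → offspring phenotypes: 1/2 B, 1/2 AB.
So P(type B) = 1/2.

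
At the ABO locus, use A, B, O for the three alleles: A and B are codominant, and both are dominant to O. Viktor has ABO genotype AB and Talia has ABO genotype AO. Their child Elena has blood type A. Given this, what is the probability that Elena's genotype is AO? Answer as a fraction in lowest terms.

Cross AB × AO → 1/4 AA, 1/4 AB, 1/4 AO, 1/4 BO.
Type-A genotypes among offspring: AA (1/4), AO (1/4); total 1/2.
P(AO | type A) = (1/4) / (1/2) = 1/2.

1/2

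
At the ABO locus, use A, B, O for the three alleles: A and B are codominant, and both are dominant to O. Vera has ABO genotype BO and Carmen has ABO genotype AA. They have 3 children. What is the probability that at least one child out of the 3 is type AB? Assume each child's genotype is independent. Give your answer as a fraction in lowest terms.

7/8

ABO cross BO × AA → 1/2 A, 1/2 AB.
So P(type AB) = 1/2 per child.
P(none) = (1/2)^3 = 1/8; P(at least one) = 1 − 1/8 = 7/8.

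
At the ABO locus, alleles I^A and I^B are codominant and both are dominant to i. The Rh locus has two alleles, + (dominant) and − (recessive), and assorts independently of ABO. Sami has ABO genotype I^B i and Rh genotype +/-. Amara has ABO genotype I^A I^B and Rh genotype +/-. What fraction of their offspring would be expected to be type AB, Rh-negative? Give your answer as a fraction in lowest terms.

ABO cross I^B i × I^A I^B → offspring phenotypes: 1/4 A, 1/2 B, 1/4 AB.
Rh cross +/- × +/- → 3/4 Rh+, 1/4 Rh-.
Independent loci: P(type AB, Rh-negative) = 1/4 × 1/4 = 1/16.

1/16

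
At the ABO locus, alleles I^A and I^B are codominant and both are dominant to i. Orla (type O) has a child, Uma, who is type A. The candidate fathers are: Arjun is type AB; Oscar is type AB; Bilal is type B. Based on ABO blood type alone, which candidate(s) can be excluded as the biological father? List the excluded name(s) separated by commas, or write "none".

A candidate is excluded only if no genotype consistent with his phenotype could produce a type A child with a type O mother.
Bilal (type B): no genotype consistent with that phenotype can produce a type-A child with a type-O mother.

Bilal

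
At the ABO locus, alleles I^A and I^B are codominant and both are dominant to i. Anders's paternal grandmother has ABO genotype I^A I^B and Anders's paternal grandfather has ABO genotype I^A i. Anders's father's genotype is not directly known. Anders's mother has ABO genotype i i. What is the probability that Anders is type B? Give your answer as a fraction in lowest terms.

1/4

Anders's father's ABO genotype from I^A I^B × I^A i: 1/4 I^A I^A, 1/4 I^A I^B, 1/4 I^A i, 1/4 I^B i.
Crossing each possibility with the mother i i and summing P(type B): 1/4·0 + 1/4·1/2 + 1/4·0 + 1/4·1/2 = 1/4.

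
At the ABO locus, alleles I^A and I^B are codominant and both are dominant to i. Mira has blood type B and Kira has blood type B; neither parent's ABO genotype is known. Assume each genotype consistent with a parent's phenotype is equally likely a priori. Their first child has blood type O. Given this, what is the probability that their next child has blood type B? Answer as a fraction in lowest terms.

Possible genotypes: Mira ∈ {I^B I^B, I^B i}; Kira ∈ {I^B I^B, I^B i}.
Weight each parental genotype pair by prior × P(type-O child):
  I^B i × I^B i: posterior weight 1; P(next child type B) = 3/4.
Weighted sum = 3/4.

3/4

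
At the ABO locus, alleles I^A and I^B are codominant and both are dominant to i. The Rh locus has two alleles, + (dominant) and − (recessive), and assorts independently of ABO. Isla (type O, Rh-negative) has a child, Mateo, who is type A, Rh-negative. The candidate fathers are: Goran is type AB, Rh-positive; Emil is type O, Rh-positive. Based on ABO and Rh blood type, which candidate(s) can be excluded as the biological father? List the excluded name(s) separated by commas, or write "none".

Emil

A candidate is excluded only if no genotype consistent with his phenotype could produce a type A, Rh-negative child with a type O, Rh-negative mother.
Emil (type O, Rh+): no genotype consistent with that phenotype can produce a type-A Rh- child with a type-O mother.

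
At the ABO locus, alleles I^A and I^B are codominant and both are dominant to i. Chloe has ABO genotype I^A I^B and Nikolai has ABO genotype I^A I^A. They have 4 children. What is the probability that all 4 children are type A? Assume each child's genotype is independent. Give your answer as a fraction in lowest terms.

1/16

ABO cross I^A I^B × I^A I^A → 1/2 A, 1/2 AB.
So P(type A) = 1/2 per child.
All 4 independent: (1/2)^4 = 1/16.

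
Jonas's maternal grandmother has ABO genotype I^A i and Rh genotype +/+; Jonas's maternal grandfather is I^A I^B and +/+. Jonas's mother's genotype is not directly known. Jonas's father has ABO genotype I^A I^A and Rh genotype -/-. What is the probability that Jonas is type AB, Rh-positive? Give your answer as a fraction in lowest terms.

Jonas's mother's ABO genotype from I^A i × I^A I^B: 1/4 I^A I^A, 1/4 I^A I^B, 1/4 I^A i, 1/4 I^B i.
Crossing each possibility with the father I^A I^A and summing P(type AB): 1/4·0 + 1/4·1/2 + 1/4·0 + 1/4·1/2 = 1/4.
Similarly for Rh via the mother's Rh distribution: P(Rh+) = 1.
Independent loci: 1/4 × 1 = 1/4.

1/4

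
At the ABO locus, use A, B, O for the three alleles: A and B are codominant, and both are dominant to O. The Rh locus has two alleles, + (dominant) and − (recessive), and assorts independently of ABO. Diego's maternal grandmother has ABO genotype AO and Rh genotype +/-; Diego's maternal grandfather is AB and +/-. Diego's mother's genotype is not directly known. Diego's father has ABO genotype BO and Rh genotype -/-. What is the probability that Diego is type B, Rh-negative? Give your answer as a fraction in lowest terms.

3/16

Diego's mother's ABO genotype from AO × AB: 1/4 AA, 1/4 AB, 1/4 AO, 1/4 BO.
Crossing each possibility with the father BO and summing P(type B): 1/4·0 + 1/4·1/2 + 1/4·1/4 + 1/4·3/4 = 3/8.
Similarly for Rh via the mother's Rh distribution: P(Rh-) = 1/2.
Independent loci: 3/8 × 1/2 = 3/16.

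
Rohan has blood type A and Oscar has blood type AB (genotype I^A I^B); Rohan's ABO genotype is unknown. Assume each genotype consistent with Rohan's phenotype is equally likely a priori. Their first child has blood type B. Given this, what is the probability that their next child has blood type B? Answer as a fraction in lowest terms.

1/4

Possible genotypes: Rohan ∈ {I^A I^A, I^A i}; Oscar ∈ {I^A I^B}.
Weight each parental genotype pair by prior × P(type-B child):
  I^A i × I^A I^B: posterior weight 1; P(next child type B) = 1/4.
Weighted sum = 1/4.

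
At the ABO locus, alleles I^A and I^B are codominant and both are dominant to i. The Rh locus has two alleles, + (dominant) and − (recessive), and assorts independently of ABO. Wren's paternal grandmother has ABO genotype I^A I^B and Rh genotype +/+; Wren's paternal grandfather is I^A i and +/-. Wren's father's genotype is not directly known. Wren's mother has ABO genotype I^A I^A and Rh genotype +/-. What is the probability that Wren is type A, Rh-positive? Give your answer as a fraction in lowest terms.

21/32

Wren's father's ABO genotype from I^A I^B × I^A i: 1/4 I^A I^A, 1/4 I^A I^B, 1/4 I^A i, 1/4 I^B i.
Crossing each possibility with the mother I^A I^A and summing P(type A): 1/4·1 + 1/4·1/2 + 1/4·1 + 1/4·1/2 = 3/4.
Similarly for Rh via the father's Rh distribution: P(Rh+) = 7/8.
Independent loci: 3/4 × 7/8 = 21/32.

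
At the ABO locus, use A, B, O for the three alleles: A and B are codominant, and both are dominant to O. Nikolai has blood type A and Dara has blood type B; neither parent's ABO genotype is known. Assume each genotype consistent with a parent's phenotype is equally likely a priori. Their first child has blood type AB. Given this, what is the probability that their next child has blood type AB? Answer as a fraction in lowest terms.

25/36

Possible genotypes: Nikolai ∈ {AA, AO}; Dara ∈ {BB, BO}.
Weight each parental genotype pair by prior × P(type-AB child):
  AA × BB: posterior weight 4/9; P(next child type AB) = 1.
  AA × BO: posterior weight 2/9; P(next child type AB) = 1/2.
  AO × BB: posterior weight 2/9; P(next child type AB) = 1/2.
  AO × BO: posterior weight 1/9; P(next child type AB) = 1/4.
Weighted sum = 25/36.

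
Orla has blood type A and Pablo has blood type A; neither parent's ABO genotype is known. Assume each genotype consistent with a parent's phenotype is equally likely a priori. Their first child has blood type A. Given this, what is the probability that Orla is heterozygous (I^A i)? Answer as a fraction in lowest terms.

7/15

Possible genotypes: Orla ∈ {I^A I^A, I^A i}; Pablo ∈ {I^A I^A, I^A i}.
Weight each parental genotype pair by prior × P(type-A child):
  I^A I^A × I^A I^A: posterior weight 4/15.
  I^A I^A × I^A i: posterior weight 4/15.
  I^A i × I^A I^A: posterior weight 4/15.
  I^A i × I^A i: posterior weight 1/5.
Sum the posterior weight over pairs where Orla is I^A i: 7/15.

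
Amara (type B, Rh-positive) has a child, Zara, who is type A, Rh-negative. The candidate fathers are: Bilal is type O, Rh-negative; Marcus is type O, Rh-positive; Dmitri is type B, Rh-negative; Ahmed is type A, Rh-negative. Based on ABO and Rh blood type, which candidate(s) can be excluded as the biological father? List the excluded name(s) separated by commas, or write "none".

Bilal, Marcus, Dmitri

A candidate is excluded only if no genotype consistent with his phenotype could produce a type A, Rh-negative child with a type B, Rh-positive mother.
Bilal (type O, Rh-): no genotype consistent with that phenotype can produce a type-A Rh- child with a type-B mother.
Marcus (type O, Rh+): no genotype consistent with that phenotype can produce a type-A Rh- child with a type-B mother.
Dmitri (type B, Rh-): no genotype consistent with that phenotype can produce a type-A Rh- child with a type-B mother.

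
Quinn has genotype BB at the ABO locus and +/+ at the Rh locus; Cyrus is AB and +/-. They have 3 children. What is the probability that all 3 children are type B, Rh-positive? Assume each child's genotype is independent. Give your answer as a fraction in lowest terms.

ABO cross BB × AB → 1/2 B, 1/2 AB.
Rh cross +/+ × +/- → 1 Rh+; so P(type B, Rh-positive) = 1/2 × 1 = 1/2 per child.
All 3 independent: (1/2)^3 = 1/8.

1/8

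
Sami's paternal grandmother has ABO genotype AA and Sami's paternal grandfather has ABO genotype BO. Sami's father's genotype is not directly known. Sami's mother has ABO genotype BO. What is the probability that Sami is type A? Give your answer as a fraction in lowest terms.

1/4

Sami's father's ABO genotype from AA × BO: 1/2 AB, 1/2 AO.
Crossing each possibility with the mother BO and summing P(type A): 1/2·1/4 + 1/2·1/4 = 1/4.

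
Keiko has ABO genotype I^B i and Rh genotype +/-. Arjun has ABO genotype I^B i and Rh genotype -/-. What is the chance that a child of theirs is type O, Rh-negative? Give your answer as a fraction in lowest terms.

ABO cross I^B i × I^B i → offspring phenotypes: 1/4 O, 3/4 B.
Rh cross +/- × -/- → 1/2 Rh+, 1/2 Rh-.
Independent loci: P(type O, Rh-negative) = 1/4 × 1/2 = 1/8.

1/8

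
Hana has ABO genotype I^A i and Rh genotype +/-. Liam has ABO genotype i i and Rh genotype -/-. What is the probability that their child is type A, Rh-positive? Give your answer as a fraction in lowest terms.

ABO cross I^A i × i i → offspring phenotypes: 1/2 O, 1/2 A.
Rh cross +/- × -/- → 1/2 Rh+, 1/2 Rh-.
Independent loci: P(type A, Rh-positive) = 1/2 × 1/2 = 1/4.

1/4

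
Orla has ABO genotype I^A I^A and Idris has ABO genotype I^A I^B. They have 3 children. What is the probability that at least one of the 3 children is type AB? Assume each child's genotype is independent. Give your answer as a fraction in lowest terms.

ABO cross I^A I^A × I^A I^B → 1/2 A, 1/2 AB.
So P(type AB) = 1/2 per child.
P(none) = (1/2)^3 = 1/8; P(at least one) = 1 − 1/8 = 7/8.

7/8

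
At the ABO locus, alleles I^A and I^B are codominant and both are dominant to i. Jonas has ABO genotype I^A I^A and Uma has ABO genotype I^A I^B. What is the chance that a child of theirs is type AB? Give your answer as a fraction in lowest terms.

ABO cross I^A I^A × I^A I^B → offspring phenotypes: 1/2 A, 1/2 AB.
So P(type AB) = 1/2.

1/2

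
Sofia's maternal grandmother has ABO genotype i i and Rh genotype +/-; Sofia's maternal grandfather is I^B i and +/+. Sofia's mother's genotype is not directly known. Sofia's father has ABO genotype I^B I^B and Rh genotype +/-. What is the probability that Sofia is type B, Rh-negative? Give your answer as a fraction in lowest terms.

1/8

Sofia's mother's ABO genotype from i i × I^B i: 1/2 I^B i, 1/2 i i.
Crossing each possibility with the father I^B I^B and summing P(type B): 1/2·1 + 1/2·1 = 1.
Similarly for Rh via the mother's Rh distribution: P(Rh-) = 1/8.
Independent loci: 1 × 1/8 = 1/8.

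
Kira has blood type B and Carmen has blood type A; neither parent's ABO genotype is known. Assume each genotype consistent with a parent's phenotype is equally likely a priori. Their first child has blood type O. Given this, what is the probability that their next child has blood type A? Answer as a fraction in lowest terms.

1/4

Possible genotypes: Kira ∈ {BB, BO}; Carmen ∈ {AA, AO}.
Weight each parental genotype pair by prior × P(type-O child):
  BO × AO: posterior weight 1; P(next child type A) = 1/4.
Weighted sum = 1/4.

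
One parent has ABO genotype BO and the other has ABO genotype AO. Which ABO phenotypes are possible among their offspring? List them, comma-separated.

Gametes from BO × AO give offspring ABO genotypes AB, AO, BO, OO, i.e. phenotypes O, A, B, AB.

O, A, B, AB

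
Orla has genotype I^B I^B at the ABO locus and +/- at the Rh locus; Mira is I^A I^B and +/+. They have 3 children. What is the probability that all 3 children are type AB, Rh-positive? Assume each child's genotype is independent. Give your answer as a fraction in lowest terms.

ABO cross I^B I^B × I^A I^B → 1/2 B, 1/2 AB.
Rh cross +/- × +/+ → 1 Rh+; so P(type AB, Rh-positive) = 1/2 × 1 = 1/2 per child.
All 3 independent: (1/2)^3 = 1/8.

1/8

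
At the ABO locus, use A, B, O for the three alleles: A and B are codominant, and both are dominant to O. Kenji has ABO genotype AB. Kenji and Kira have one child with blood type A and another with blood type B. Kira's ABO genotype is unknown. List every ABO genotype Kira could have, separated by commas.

For each candidate genotype of Kira, check whether crossing it with AB can produce every observed child phenotype.
  AA → possible child types {A, AB} ✗
  AB → possible child types {A, B, AB} ✓
  AO → possible child types {A, B, AB} ✓
  BB → possible child types {B, AB} ✗
  BO → possible child types {A, B, AB} ✓
  OO → possible child types {A, B} ✓

AB, AO, BO, OO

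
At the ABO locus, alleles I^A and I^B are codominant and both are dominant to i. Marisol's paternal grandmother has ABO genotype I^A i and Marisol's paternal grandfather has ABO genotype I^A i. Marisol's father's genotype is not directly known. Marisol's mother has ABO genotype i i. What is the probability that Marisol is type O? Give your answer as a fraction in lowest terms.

Marisol's father's ABO genotype from I^A i × I^A i: 1/4 I^A I^A, 1/2 I^A i, 1/4 i i.
Crossing each possibility with the mother i i and summing P(type O): 1/4·0 + 1/2·1/2 + 1/4·1 = 1/2.

1/2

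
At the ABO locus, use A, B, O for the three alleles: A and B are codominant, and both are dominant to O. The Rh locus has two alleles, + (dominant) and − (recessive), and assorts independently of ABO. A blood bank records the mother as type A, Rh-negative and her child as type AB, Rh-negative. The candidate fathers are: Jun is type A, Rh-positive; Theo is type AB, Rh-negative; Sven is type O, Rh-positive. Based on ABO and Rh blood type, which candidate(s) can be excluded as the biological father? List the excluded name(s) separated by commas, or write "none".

A candidate is excluded only if no genotype consistent with his phenotype could produce a type AB, Rh-negative child with a type A, Rh-negative mother.
Jun (type A, Rh+): no genotype consistent with that phenotype can produce a type-AB Rh- child with a type-A mother.
Sven (type O, Rh+): no genotype consistent with that phenotype can produce a type-AB Rh- child with a type-A mother.

Jun, Sven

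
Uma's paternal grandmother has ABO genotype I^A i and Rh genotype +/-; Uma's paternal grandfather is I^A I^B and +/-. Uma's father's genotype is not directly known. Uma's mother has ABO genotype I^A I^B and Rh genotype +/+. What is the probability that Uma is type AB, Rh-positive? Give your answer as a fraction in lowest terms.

Uma's father's ABO genotype from I^A i × I^A I^B: 1/4 I^A I^A, 1/4 I^A I^B, 1/4 I^A i, 1/4 I^B i.
Crossing each possibility with the mother I^A I^B and summing P(type AB): 1/4·1/2 + 1/4·1/2 + 1/4·1/4 + 1/4·1/4 = 3/8.
Similarly for Rh via the father's Rh distribution: P(Rh+) = 1.
Independent loci: 3/8 × 1 = 3/8.

3/8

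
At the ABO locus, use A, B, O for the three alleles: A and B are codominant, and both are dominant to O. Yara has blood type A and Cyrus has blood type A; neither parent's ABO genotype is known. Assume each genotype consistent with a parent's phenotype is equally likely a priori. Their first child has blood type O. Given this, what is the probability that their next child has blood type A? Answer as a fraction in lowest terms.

3/4

Possible genotypes: Yara ∈ {AA, AO}; Cyrus ∈ {AA, AO}.
Weight each parental genotype pair by prior × P(type-O child):
  AO × AO: posterior weight 1; P(next child type A) = 3/4.
Weighted sum = 3/4.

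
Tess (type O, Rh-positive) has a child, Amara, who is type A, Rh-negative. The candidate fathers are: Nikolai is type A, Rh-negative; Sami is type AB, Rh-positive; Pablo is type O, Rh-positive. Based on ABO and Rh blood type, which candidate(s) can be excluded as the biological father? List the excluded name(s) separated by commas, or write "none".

A candidate is excluded only if no genotype consistent with his phenotype could produce a type A, Rh-negative child with a type O, Rh-positive mother.
Pablo (type O, Rh+): no genotype consistent with that phenotype can produce a type-A Rh- child with a type-O mother.

Pablo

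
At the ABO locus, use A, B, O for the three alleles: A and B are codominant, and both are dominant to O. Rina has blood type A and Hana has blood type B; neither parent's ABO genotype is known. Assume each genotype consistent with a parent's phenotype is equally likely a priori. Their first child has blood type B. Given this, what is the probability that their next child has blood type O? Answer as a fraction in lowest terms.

Possible genotypes: Rina ∈ {AA, AO}; Hana ∈ {BB, BO}.
Weight each parental genotype pair by prior × P(type-B child):
  AO × BB: posterior weight 2/3; P(next child type O) = 0.
  AO × BO: posterior weight 1/3; P(next child type O) = 1/4.
Weighted sum = 1/12.

1/12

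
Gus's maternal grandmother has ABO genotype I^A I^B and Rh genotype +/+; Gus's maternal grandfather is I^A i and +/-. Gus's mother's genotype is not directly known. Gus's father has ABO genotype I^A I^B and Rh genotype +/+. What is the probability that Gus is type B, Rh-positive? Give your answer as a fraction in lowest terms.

1/4

Gus's mother's ABO genotype from I^A I^B × I^A i: 1/4 I^A I^A, 1/4 I^A I^B, 1/4 I^A i, 1/4 I^B i.
Crossing each possibility with the father I^A I^B and summing P(type B): 1/4·0 + 1/4·1/4 + 1/4·1/4 + 1/4·1/2 = 1/4.
Similarly for Rh via the mother's Rh distribution: P(Rh+) = 1.
Independent loci: 1/4 × 1 = 1/4.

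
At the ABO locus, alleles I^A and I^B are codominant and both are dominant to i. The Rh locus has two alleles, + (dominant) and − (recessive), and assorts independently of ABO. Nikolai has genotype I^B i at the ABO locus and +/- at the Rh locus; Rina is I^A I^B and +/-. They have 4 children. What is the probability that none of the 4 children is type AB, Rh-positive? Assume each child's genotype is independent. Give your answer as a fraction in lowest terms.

28561/65536

ABO cross I^B i × I^A I^B → 1/4 A, 1/2 B, 1/4 AB.
Rh cross +/- × +/- → 3/4 Rh+, 1/4 Rh-; so P(type AB, Rh-positive) = 1/4 × 3/4 = 3/16 per child.
P(not type AB, Rh-positive) = 13/16 for one child; (13/16)^4 = 28561/65536.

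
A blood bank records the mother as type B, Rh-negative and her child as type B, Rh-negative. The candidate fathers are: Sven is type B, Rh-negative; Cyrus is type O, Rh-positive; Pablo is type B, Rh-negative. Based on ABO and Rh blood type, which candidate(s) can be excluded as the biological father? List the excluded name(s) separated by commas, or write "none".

A candidate is excluded only if no genotype consistent with his phenotype could produce a type B, Rh-negative child with a type B, Rh-negative mother.
Every candidate has at least one consistent genotype combination, so none can be excluded.

none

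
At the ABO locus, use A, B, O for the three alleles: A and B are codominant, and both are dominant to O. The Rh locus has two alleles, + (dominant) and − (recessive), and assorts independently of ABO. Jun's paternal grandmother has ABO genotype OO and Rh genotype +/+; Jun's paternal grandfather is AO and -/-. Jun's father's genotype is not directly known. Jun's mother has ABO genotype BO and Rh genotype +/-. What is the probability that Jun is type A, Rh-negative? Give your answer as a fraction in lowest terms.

1/32

Jun's father's ABO genotype from OO × AO: 1/2 AO, 1/2 OO.
Crossing each possibility with the mother BO and summing P(type A): 1/2·1/4 + 1/2·0 = 1/8.
Similarly for Rh via the father's Rh distribution: P(Rh-) = 1/4.
Independent loci: 1/8 × 1/4 = 1/32.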